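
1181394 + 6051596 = 7232990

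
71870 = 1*71870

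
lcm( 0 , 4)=0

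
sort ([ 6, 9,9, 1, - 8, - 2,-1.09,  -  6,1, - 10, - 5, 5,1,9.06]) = [  -  10,  -  8,-6,-5,  -  2, - 1.09,1, 1,1,5 , 6, 9,9, 9.06] 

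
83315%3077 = 236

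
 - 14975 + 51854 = 36879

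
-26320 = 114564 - 140884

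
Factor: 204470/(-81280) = -161/64 = -2^( - 6 )*7^1*23^1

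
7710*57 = 439470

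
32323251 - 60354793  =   - 28031542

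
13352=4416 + 8936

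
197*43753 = 8619341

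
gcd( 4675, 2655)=5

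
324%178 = 146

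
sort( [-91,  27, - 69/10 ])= [ - 91, - 69/10,27]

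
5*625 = 3125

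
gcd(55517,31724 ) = 7931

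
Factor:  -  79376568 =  - 2^3*3^1*131^1 *25247^1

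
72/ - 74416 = - 1 + 9293/9302 = - 0.00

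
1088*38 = 41344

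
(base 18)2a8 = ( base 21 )1IH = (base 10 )836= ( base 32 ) q4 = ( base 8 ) 1504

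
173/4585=173/4585= 0.04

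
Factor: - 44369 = -13^1*3413^1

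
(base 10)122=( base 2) 1111010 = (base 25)4m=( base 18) 6e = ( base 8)172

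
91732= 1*91732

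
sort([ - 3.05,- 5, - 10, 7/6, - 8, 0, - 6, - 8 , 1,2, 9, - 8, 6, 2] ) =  [-10, - 8, - 8, - 8, - 6, - 5, - 3.05 , 0, 1, 7/6,2,2, 6, 9] 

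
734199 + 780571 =1514770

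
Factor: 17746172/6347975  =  2^2*5^(-2)*1427^1*3109^1*253919^( - 1)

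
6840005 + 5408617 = 12248622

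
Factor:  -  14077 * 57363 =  - 807498951 = -  3^1*7^1*2011^1  *19121^1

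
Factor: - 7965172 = -2^2*1991293^1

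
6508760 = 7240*899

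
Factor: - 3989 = - 3989^1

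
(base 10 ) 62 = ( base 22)2i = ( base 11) 57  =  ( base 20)32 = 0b111110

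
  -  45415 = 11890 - 57305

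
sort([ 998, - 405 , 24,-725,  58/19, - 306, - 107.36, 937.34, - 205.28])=[ -725,  -  405,-306, - 205.28, - 107.36,58/19 , 24, 937.34 , 998]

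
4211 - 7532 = -3321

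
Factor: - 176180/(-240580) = 383/523 = 383^1*523^( - 1)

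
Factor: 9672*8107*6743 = 2^3*3^1 *11^3*13^1*31^1*67^1 * 613^1= 528724725672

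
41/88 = 41/88= 0.47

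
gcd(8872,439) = 1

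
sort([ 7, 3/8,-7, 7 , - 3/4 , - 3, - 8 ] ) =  [ - 8,-7, - 3, -3/4,3/8, 7 , 7 ] 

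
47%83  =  47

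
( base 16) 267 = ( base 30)KF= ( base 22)15L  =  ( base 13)384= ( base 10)615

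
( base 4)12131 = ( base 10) 413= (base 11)346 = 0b110011101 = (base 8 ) 635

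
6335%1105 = 810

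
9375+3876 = 13251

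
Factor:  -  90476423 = -19^1*4761917^1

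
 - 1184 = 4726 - 5910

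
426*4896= 2085696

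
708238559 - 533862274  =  174376285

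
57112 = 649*88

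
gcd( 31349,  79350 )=23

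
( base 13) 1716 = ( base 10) 3399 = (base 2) 110101000111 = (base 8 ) 6507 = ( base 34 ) 2vx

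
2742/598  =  1371/299 = 4.59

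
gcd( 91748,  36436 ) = 4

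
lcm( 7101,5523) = 49707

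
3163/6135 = 3163/6135 = 0.52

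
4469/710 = 4469/710 =6.29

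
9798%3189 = 231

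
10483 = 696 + 9787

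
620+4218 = 4838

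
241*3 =723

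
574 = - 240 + 814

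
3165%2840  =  325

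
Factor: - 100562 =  - 2^1*7^1  *11^1*653^1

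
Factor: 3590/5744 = 5/8 = 2^( - 3) * 5^1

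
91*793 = 72163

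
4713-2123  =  2590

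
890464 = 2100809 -1210345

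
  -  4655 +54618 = 49963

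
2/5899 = 2/5899  =  0.00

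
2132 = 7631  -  5499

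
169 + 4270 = 4439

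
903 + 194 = 1097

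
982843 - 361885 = 620958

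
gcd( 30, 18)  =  6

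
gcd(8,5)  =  1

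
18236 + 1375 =19611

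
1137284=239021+898263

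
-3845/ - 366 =3845/366 = 10.51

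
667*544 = 362848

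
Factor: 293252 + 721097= 7^2*127^1*163^1= 1014349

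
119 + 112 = 231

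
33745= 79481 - 45736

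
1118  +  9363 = 10481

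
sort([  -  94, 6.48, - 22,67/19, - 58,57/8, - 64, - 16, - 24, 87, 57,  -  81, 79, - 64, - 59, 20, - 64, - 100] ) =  [-100, - 94, - 81 , - 64, - 64, - 64, - 59 , - 58, - 24, - 22, - 16,67/19, 6.48,  57/8,20,57, 79, 87]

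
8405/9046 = 8405/9046 = 0.93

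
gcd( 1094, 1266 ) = 2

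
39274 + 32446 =71720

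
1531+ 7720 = 9251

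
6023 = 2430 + 3593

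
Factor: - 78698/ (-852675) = 2^1*3^( - 1)*5^ (-2 )*19^2*109^1*11369^(  -  1)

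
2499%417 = 414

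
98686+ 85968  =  184654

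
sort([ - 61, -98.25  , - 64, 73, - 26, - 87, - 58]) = [ - 98.25 ,  -  87 ,-64, - 61, - 58, - 26,  73 ]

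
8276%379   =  317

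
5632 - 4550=1082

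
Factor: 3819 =3^1*19^1 * 67^1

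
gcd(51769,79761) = 1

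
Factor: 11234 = 2^1 * 41^1 *137^1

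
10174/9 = 1130 + 4/9 = 1130.44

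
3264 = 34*96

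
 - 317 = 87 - 404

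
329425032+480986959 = 810411991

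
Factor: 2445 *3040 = 2^5 * 3^1*5^2*19^1*163^1 = 7432800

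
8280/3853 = 2 +574/3853 = 2.15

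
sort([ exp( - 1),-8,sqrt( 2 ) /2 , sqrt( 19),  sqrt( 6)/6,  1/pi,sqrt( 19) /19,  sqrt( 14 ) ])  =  [-8,sqrt( 19) /19,  1/pi, exp( - 1),sqrt( 6)/6, sqrt( 2) /2, sqrt ( 14),  sqrt( 19) ]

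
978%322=12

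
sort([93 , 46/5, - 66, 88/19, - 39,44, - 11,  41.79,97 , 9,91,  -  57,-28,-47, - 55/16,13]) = [- 66, - 57, - 47, - 39, - 28, - 11, - 55/16,88/19,9,46/5,  13,41.79,44,91,93,97 ]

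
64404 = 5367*12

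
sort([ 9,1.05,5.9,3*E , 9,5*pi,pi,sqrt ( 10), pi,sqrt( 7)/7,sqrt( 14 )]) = [ sqrt( 7) /7, 1.05,pi,pi,sqrt(10) , sqrt(14 ),5.9,3*E,9, 9,  5 * pi]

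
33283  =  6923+26360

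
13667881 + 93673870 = 107341751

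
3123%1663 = 1460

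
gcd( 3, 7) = 1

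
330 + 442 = 772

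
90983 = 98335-7352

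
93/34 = 93/34 = 2.74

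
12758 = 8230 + 4528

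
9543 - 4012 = 5531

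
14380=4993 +9387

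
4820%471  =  110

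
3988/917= 4 + 320/917 =4.35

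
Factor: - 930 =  -2^1*3^1*5^1*31^1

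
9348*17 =158916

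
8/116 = 2/29= 0.07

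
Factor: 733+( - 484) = 249 = 3^1*  83^1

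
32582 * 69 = 2248158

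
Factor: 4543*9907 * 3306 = 2^1*3^1*7^1*11^1*19^1*29^1*59^1 * 9907^1 = 148794798306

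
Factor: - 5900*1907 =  - 11251300 = -  2^2*5^2*59^1*1907^1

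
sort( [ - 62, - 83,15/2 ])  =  [ - 83,  -  62, 15/2 ] 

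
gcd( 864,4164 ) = 12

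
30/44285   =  6/8857= 0.00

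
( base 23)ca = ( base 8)436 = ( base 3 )101121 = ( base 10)286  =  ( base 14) 166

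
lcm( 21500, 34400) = 172000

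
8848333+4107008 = 12955341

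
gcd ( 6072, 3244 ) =4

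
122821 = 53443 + 69378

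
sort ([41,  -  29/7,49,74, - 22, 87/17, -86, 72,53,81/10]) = [  -  86, - 22 ,-29/7,  87/17, 81/10,41, 49, 53,72,74]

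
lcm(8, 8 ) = 8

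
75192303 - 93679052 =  - 18486749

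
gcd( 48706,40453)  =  7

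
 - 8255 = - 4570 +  - 3685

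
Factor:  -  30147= -3^1 * 13^1  *  773^1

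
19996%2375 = 996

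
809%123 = 71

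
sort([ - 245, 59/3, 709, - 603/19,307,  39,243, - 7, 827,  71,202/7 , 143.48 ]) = [ - 245, - 603/19,-7 , 59/3, 202/7,39,71,143.48,243, 307,709, 827 ]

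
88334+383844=472178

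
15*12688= 190320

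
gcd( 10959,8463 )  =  39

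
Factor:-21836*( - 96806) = 2^3*53^1*97^1 * 103^1*499^1  =  2113855816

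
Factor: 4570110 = 2^1*3^2 * 5^1*17^1*29^1*103^1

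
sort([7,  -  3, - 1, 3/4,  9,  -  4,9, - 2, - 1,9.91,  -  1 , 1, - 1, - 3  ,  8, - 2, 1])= [ - 4, - 3, - 3,-2, - 2, - 1,  -  1 , - 1, - 1, 3/4, 1,1,7,8, 9,9,9.91 ]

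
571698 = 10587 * 54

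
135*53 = 7155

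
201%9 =3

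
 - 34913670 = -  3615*9658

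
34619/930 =37+209/930 =37.22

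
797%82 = 59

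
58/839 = 58/839 = 0.07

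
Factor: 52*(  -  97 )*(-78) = 2^3*3^1*  13^2*97^1 = 393432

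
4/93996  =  1/23499 = 0.00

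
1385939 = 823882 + 562057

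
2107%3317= 2107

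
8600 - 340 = 8260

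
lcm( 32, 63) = 2016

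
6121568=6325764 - 204196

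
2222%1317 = 905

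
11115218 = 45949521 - 34834303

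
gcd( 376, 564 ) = 188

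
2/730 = 1/365=0.00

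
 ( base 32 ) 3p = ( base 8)171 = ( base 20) 61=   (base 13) 94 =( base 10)121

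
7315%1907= 1594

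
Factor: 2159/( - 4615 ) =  -5^(  -  1)*13^( - 1)*17^1 *71^( - 1 )*127^1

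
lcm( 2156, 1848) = 12936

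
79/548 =79/548 = 0.14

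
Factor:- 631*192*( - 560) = 67845120 = 2^10*3^1* 5^1 * 7^1*631^1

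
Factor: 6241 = 79^2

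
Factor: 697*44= 2^2*11^1 *17^1 * 41^1 = 30668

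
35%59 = 35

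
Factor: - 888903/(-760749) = 3^1*11^(-1 )*283^1*349^1*23053^( -1 ) =296301/253583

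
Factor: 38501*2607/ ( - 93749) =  - 100372107/93749 = - 3^1*11^1*79^1 * 241^(  -  1)*389^(-1)*38501^1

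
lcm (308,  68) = 5236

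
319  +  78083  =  78402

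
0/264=0 = 0.00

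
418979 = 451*929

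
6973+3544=10517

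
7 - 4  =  3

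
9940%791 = 448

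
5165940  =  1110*4654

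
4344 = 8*543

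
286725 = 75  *3823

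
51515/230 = 10303/46=223.98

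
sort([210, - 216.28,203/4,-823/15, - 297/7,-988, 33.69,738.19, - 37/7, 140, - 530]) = [ - 988, - 530, - 216.28,-823/15, - 297/7, - 37/7,33.69, 203/4, 140,  210, 738.19]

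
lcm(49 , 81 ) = 3969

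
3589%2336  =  1253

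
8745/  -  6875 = - 2 + 91/125 = -1.27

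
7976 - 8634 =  - 658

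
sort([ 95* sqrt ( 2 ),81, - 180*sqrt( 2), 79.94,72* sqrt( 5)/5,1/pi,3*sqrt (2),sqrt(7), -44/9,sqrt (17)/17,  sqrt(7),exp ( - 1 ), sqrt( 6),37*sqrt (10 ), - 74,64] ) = [ - 180 * sqrt (2 ), - 74, - 44/9,sqrt ( 17)/17,1/pi,exp( - 1),  sqrt(6 ) , sqrt( 7 ),sqrt( 7), 3*sqrt(2 ), 72*sqrt(5)/5,  64,79.94,81,37 * sqrt (10),95  *sqrt( 2) ]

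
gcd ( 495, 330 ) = 165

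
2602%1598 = 1004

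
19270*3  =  57810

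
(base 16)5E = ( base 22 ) 46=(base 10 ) 94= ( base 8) 136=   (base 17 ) 59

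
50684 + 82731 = 133415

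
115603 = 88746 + 26857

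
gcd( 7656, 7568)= 88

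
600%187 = 39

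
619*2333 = 1444127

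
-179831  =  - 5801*31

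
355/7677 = 355/7677 = 0.05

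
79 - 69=10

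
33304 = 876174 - 842870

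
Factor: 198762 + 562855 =17^1*71^1*631^1 = 761617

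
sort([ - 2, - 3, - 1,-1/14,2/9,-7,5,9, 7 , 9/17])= [ - 7,- 3,-2 , - 1 , - 1/14, 2/9,9/17,5,7,9]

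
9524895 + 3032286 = 12557181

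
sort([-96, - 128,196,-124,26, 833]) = [- 128, - 124,-96  ,  26,  196,833]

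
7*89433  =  626031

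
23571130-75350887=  - 51779757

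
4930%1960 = 1010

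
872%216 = 8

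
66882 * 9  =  601938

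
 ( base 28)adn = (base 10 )8227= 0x2023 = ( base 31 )8HC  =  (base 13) 398B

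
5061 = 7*723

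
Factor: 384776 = 2^3*7^1*6871^1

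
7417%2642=2133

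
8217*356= 2925252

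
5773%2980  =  2793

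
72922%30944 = 11034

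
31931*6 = 191586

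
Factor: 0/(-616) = 0^1 = 0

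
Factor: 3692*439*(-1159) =-2^2*13^1*19^1*61^1 * 71^1*439^1 = -  1878493292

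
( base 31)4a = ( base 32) 46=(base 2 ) 10000110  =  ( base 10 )134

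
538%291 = 247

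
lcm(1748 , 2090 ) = 96140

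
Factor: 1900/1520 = 5/4  =  2^( - 2)*5^1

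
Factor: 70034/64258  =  97/89 = 89^( - 1)*97^1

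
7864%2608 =40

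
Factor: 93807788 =2^2*19^1*127^1*9719^1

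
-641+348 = -293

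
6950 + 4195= 11145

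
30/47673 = 10/15891 = 0.00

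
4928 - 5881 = -953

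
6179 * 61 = 376919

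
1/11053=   1/11053= 0.00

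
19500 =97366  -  77866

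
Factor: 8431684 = 2^2*131^1*16091^1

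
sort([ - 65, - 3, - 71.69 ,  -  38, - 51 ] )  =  [  -  71.69, - 65 , - 51,  -  38, -3 ] 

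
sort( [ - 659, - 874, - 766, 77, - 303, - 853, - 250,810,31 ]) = [ - 874, - 853, - 766, - 659, - 303, - 250,31, 77,810 ]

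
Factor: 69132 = 2^2*3^1 * 7^1*823^1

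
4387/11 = 398+9/11= 398.82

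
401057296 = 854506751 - 453449455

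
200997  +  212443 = 413440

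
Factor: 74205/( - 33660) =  - 2^(- 2)*11^( - 1)*97^1 =- 97/44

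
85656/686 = 42828/343  =  124.86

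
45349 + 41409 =86758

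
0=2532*0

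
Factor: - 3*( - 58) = 174=2^1 * 3^1*29^1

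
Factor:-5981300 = - 2^2*5^2 * 13^1 *43^1*107^1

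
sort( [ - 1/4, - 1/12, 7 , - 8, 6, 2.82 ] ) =[-8, - 1/4, - 1/12, 2.82,6, 7]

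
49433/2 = 24716 + 1/2 = 24716.50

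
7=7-0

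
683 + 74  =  757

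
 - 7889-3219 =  - 11108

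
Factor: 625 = 5^4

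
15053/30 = 501 + 23/30 = 501.77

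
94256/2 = 47128 = 47128.00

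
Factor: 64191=3^1*21397^1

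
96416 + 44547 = 140963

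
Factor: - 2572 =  - 2^2*643^1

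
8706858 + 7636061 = 16342919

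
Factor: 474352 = 2^4*23^1*1289^1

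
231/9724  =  21/884= 0.02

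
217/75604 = 217/75604  =  0.00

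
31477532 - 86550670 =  - 55073138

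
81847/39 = 81847/39 = 2098.64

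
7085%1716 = 221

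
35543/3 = 11847 + 2/3 = 11847.67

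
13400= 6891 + 6509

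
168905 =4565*37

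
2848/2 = 1424 =1424.00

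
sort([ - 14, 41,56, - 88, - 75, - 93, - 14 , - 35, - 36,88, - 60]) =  [ - 93, - 88, - 75,  -  60, - 36, - 35, - 14, - 14,  41,56, 88]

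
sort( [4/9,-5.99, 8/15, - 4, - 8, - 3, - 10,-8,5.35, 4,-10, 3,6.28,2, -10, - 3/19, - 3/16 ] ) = [ - 10,-10,-10, - 8 , - 8, - 5.99, - 4, - 3,-3/16, - 3/19,4/9,8/15, 2,3 , 4,5.35,6.28] 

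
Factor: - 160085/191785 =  -11^( - 2)*101^1 = - 101/121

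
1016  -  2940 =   -  1924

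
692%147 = 104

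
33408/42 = 5568/7=795.43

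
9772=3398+6374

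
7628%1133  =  830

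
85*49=4165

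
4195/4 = 1048 + 3/4 =1048.75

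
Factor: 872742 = 2^1*3^1*13^1*67^1*167^1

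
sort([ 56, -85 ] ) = [  -  85, 56 ]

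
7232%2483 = 2266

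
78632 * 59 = 4639288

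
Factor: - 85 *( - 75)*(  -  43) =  - 3^1*5^3*17^1*43^1= -274125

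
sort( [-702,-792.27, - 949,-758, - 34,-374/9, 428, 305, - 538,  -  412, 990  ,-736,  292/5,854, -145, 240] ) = [ - 949,-792.27,-758,-736, - 702,-538, - 412, - 145, - 374/9, - 34, 292/5,240, 305, 428, 854, 990] 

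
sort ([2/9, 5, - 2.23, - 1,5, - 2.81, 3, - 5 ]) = [  -  5, - 2.81,  -  2.23,  -  1,2/9 , 3,5, 5]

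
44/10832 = 11/2708=0.00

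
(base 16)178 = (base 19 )10F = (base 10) 376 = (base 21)hj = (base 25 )f1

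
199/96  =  199/96 = 2.07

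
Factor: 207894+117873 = 3^1*13^1*8353^1 = 325767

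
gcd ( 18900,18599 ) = 7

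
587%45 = 2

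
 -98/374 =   -  49/187 = - 0.26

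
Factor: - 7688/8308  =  -62/67 = - 2^1*31^1*67^(-1) 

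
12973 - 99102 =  - 86129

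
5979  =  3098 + 2881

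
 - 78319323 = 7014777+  - 85334100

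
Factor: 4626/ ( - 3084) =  - 3/2 =- 2^ (-1)*3^1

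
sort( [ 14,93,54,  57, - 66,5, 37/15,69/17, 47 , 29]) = [ - 66,37/15,69/17 , 5,14,29,47,54,57, 93] 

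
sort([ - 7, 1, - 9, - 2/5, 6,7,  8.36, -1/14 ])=[ - 9,-7,-2/5, - 1/14, 1 , 6 , 7, 8.36]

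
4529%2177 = 175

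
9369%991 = 450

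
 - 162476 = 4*( -40619) 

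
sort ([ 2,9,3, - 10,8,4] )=[  -  10,2, 3, 4,8, 9 ] 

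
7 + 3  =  10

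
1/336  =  1/336  =  0.00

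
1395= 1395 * 1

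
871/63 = 13 + 52/63  =  13.83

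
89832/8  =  11229 = 11229.00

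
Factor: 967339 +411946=1379285 = 5^1*311^1*887^1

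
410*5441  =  2230810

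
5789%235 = 149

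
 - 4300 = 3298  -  7598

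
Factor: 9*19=171 =3^2*19^1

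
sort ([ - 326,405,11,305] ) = [ - 326, 11, 305,405]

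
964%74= 2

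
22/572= 1/26= 0.04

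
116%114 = 2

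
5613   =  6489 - 876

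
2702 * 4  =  10808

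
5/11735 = 1/2347 = 0.00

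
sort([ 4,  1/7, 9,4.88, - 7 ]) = [ - 7, 1/7,4,4.88, 9]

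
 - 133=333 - 466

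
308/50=6 + 4/25 = 6.16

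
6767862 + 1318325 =8086187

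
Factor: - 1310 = - 2^1*5^1*131^1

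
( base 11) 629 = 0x2f5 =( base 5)11012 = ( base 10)757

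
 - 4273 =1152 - 5425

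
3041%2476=565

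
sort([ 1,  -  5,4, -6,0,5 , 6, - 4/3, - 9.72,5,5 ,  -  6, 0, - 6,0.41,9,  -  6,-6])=[  -  9.72,-6,-6, - 6,-6, - 6 , - 5, - 4/3, 0, 0,0.41, 1,  4, 5,5,5,6, 9] 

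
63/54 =1 + 1/6 = 1.17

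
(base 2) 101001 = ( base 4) 221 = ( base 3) 1112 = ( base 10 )41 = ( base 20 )21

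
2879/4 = 2879/4=719.75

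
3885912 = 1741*2232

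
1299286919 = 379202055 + 920084864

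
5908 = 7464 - 1556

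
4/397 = 4/397 = 0.01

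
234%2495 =234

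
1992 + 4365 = 6357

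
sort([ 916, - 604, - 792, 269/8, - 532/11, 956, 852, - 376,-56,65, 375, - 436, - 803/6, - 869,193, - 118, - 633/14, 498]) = [ - 869 , - 792,- 604,-436,-376,  -  803/6, - 118, - 56, - 532/11, - 633/14, 269/8, 65, 193, 375, 498, 852, 916, 956]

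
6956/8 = 1739/2 = 869.50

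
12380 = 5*2476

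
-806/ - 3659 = 806/3659=0.22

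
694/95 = 694/95 =7.31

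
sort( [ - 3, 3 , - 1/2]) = [ - 3, - 1/2  ,  3]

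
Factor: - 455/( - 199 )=5^1*7^1*13^1*199^( - 1)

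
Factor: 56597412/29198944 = 2^( - 3)*3^1*1289^1*3659^1*912467^(-1) = 14149353/7299736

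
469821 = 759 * 619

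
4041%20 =1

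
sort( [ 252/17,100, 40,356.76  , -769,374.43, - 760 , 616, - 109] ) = [ - 769, - 760, - 109,252/17,40,100, 356.76,374.43,616] 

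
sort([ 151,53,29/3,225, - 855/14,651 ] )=[ - 855/14, 29/3,  53, 151, 225, 651]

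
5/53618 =5/53618 = 0.00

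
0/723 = 0=0.00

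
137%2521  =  137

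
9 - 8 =1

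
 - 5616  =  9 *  (-624 )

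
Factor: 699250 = 2^1*5^3*2797^1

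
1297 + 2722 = 4019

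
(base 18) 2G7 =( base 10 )943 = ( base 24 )1F7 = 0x3AF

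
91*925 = 84175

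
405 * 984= 398520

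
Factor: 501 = 3^1*167^1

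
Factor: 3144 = 2^3*3^1*131^1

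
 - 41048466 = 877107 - 41925573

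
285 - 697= - 412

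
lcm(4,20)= 20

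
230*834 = 191820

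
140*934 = 130760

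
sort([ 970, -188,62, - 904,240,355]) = [ - 904, - 188, 62,240 , 355,970 ] 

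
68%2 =0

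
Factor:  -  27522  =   - 2^1*3^2*11^1*139^1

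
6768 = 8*846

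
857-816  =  41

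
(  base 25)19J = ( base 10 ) 869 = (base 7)2351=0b1101100101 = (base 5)11434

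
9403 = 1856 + 7547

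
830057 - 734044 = 96013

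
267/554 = 267/554 = 0.48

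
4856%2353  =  150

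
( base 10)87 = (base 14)63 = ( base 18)4F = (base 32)2N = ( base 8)127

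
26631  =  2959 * 9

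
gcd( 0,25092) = 25092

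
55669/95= 55669/95 = 585.99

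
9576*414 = 3964464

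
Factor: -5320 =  -2^3*5^1*7^1*19^1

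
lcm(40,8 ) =40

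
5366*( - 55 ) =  - 295130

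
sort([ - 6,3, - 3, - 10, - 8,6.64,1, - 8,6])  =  [ - 10, - 8, - 8,- 6, - 3, 1  ,  3,6,6.64]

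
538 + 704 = 1242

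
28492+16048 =44540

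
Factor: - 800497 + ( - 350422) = -1150919 =- 7^1*11^1*14947^1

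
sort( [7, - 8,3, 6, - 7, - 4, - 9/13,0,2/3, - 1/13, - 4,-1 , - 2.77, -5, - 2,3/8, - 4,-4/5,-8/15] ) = [ - 8, - 7, - 5,-4, - 4, - 4, - 2.77,-2, - 1, - 4/5, - 9/13,-8/15, - 1/13, 0,3/8, 2/3, 3,6,7 ] 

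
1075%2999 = 1075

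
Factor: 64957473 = 3^2*7^1*677^1*1523^1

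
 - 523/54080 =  - 1 + 53557/54080 =-0.01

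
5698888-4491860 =1207028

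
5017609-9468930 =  - 4451321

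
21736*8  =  173888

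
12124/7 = 1732 = 1732.00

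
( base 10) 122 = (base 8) 172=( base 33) 3N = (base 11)101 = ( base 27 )4E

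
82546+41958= 124504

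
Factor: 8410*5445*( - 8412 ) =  - 385206089400 = -  2^3*3^3*5^2*11^2*29^2*701^1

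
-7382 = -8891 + 1509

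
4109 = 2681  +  1428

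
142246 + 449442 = 591688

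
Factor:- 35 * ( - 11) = 5^1*7^1*11^1 = 385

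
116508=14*8322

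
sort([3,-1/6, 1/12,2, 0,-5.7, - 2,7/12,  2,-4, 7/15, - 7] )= [ - 7, -5.7,- 4, - 2 , - 1/6,0,  1/12,7/15, 7/12,2,2,3] 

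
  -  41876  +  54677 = 12801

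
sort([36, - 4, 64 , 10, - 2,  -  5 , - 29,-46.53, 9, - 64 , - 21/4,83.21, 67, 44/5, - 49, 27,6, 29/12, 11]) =[ - 64, - 49,-46.53, -29, - 21/4, - 5, - 4, - 2, 29/12, 6,  44/5 , 9,10, 11, 27, 36, 64, 67, 83.21 ] 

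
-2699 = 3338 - 6037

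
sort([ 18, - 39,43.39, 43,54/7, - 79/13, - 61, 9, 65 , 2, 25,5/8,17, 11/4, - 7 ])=[ -61, - 39,-7, - 79/13, 5/8, 2,11/4,54/7,9, 17,18,25,  43,43.39 , 65]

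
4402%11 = 2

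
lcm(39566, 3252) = 237396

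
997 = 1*997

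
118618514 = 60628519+57989995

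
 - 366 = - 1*366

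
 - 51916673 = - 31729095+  - 20187578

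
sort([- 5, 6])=[ - 5, 6] 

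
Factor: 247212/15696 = 63/4 = 2^(-2 ) * 3^2*7^1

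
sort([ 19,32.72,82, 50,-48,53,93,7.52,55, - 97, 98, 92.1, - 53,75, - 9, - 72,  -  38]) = [ - 97 , - 72, - 53, - 48, - 38  , - 9,7.52,19,32.72,50, 53, 55,75, 82,92.1 , 93,98 ]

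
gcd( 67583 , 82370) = 1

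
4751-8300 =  -3549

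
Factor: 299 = 13^1*23^1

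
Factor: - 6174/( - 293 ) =2^1*3^2 * 7^3*293^( - 1)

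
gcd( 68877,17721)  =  9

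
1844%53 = 42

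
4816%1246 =1078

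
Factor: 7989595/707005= 1597919/141401= 13^( - 1) * 19^1*37^1 * 73^( - 1)*149^( - 1) * 2273^1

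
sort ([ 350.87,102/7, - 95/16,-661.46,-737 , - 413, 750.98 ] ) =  [- 737, - 661.46, - 413, - 95/16, 102/7, 350.87, 750.98]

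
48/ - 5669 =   -  1 + 5621/5669 =- 0.01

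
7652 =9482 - 1830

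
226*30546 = 6903396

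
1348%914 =434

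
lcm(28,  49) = 196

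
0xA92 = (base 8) 5222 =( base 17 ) 963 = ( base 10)2706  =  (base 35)27B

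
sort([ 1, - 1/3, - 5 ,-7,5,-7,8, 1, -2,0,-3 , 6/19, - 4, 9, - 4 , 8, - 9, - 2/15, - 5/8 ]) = [  -  9,- 7,-7, - 5,-4,-4,  -  3,-2,-5/8, - 1/3, - 2/15,  0,6/19,1,1,5,8,8,9 ] 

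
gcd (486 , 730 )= 2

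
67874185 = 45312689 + 22561496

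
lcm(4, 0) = 0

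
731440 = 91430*8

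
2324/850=2 +312/425= 2.73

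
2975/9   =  330 + 5/9 = 330.56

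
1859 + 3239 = 5098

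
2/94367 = 2/94367 = 0.00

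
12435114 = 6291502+6143612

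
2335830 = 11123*210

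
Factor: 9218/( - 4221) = -2^1*3^( - 2 )*7^( - 1)*11^1*67^( - 1 )*419^1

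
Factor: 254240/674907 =2^5*3^( - 1 ) * 5^1*7^1*227^1*224969^( - 1 )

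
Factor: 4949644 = 2^2*7^1 * 43^1*4111^1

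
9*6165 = 55485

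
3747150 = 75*49962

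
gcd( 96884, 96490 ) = 2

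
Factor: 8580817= 7^1 * 23^1*223^1 * 239^1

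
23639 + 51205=74844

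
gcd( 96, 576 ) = 96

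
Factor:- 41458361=-7^2*19^1*44531^1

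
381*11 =4191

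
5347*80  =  427760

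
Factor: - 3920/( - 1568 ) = 2^( -1) * 5^1 = 5/2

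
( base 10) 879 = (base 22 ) 1HL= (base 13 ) 528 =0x36F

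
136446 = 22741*6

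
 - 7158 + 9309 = 2151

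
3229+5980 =9209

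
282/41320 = 141/20660 = 0.01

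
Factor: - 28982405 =-5^1*89^1* 65129^1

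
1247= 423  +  824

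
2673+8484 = 11157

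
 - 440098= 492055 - 932153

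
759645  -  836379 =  - 76734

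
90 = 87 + 3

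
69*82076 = 5663244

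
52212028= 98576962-46364934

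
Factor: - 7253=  - 7253^1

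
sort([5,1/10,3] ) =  [ 1/10,3,5] 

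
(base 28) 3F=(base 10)99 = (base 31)36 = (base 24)43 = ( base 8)143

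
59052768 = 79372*744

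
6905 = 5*1381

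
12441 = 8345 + 4096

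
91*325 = 29575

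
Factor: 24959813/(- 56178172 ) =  - 2^( - 2 )*73^( - 1 )*79^1*139^1*2273^1* 192391^(-1) 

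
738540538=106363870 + 632176668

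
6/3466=3/1733 = 0.00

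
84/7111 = 84/7111 = 0.01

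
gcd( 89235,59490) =29745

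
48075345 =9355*5139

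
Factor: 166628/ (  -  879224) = -41657/219806= - 2^( - 1) * 7^1 * 11^1 * 541^1 * 109903^ (-1)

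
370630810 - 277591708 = 93039102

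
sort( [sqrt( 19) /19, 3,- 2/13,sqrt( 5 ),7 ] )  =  [ - 2/13, sqrt( 19)/19,sqrt (5),3,7 ] 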